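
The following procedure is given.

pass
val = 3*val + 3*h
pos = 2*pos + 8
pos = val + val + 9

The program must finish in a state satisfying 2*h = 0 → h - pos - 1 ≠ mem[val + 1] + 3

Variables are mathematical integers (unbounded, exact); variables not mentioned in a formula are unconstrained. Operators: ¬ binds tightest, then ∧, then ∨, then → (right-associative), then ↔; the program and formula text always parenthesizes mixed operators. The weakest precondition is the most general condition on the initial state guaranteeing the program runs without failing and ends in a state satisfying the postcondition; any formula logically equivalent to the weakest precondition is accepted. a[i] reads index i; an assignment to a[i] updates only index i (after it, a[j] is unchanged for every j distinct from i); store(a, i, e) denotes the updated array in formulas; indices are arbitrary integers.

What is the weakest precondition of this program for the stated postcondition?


Working backward. After the program, the postcondition 2*h = 0 → h - pos - 1 ≠ mem[val + 1] + 3 must hold; in canonical form it is 2*h = 0 → h ≠ mem[val + 1] + pos + 4.
Before pos := val + val + 9: 2*h = 0 → h ≠ mem[val + 1] + 2*val + 13
Before pos := 2*pos + 8: 2*h = 0 → h ≠ mem[val + 1] + 2*val + 13
Before val := 3*val + 3*h: 2*h = 0 → mem[3*h + 3*val + 1] + 5*h + 6*val ≠ -13
Before skip: 2*h = 0 → mem[3*h + 3*val + 1] + 5*h + 6*val ≠ -13
Answer: WP = 2*h = 0 → mem[3*h + 3*val + 1] + 5*h + 6*val ≠ -13


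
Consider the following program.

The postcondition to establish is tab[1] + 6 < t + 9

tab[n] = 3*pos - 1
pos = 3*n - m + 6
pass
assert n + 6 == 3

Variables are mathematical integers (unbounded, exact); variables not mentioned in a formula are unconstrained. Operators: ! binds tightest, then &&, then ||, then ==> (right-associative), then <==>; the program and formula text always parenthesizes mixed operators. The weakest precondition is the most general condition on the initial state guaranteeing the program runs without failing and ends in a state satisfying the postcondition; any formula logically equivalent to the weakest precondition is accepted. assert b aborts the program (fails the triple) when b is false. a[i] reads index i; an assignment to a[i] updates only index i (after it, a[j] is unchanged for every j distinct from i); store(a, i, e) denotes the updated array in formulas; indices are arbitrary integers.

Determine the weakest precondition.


Working backward. After the program, the postcondition tab[1] + 6 < t + 9 must hold; in canonical form it is tab[1] < t + 3.
Before assert n + 6 == 3: n == -3 && tab[1] < t + 3
Before skip: n == -3 && tab[1] < t + 3
Before pos := 3*n - m + 6: n == -3 && tab[1] < t + 3
Before tab[n] := 3*pos - 1: n == -3 && store(tab, n, 3*pos - 1)[1] < t + 3
Answer: WP = n == -3 && store(tab, n, 3*pos - 1)[1] < t + 3


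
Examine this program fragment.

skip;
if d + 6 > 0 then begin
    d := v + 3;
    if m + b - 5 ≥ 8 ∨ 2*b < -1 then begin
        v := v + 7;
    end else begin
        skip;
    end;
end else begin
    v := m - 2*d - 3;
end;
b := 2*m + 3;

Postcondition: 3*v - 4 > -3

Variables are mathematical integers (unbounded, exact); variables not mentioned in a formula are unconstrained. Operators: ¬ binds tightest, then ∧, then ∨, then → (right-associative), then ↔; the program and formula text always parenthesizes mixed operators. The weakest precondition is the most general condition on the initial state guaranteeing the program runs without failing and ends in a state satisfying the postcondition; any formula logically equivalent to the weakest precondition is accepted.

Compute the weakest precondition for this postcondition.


Working backward. After the program, the postcondition 3*v - 4 > -3 must hold; in canonical form it is 3*v > 1.
Before b := 2*m + 3: 3*v > 1
Then branch requires ((b + m ≥ 13 ∨ 2*b < -1) → 3*v > -20) ∧ ((¬(b + m ≥ 13 ∨ 2*b < -1)) → 3*v > 1); else branch requires 3*m > 6*d + 10.
Before the if: (d > -6 → (((b + m ≥ 13 ∨ 2*b < -1) → 3*v > -20) ∧ ((¬(b + m ≥ 13 ∨ 2*b < -1)) → 3*v > 1))) ∧ ((¬(d > -6)) → 3*m > 6*d + 10)
Before skip: (d > -6 → (((b + m ≥ 13 ∨ 2*b < -1) → 3*v > -20) ∧ ((¬(b + m ≥ 13 ∨ 2*b < -1)) → 3*v > 1))) ∧ ((¬(d > -6)) → 3*m > 6*d + 10)
Answer: WP = (d > -6 → (((b + m ≥ 13 ∨ 2*b < -1) → 3*v > -20) ∧ ((¬(b + m ≥ 13 ∨ 2*b < -1)) → 3*v > 1))) ∧ ((¬(d > -6)) → 3*m > 6*d + 10)


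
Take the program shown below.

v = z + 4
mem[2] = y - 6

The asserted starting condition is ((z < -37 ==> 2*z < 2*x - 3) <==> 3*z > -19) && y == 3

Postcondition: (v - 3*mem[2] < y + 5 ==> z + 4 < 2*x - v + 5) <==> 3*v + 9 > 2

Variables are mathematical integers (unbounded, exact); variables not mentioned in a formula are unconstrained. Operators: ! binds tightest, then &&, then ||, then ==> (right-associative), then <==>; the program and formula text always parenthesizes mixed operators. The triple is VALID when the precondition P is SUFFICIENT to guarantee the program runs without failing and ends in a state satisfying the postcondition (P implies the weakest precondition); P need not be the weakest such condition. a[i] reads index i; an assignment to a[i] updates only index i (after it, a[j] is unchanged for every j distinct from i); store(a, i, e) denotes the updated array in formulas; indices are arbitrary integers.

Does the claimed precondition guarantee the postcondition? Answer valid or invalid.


Working backward. After the program, the postcondition (v - 3*mem[2] < y + 5 ==> z + 4 < 2*x - v + 5) <==> 3*v + 9 > 2 must hold; in canonical form it is (v < 3*mem[2] + y + 5 ==> v + z < 2*x + 1) <==> 3*v > -7.
Before mem[2] := y - 6: (v < 4*y - 13 ==> v + z < 2*x + 1) <==> 3*v > -7
Before v := z + 4: (z < 4*y - 17 ==> 2*z < 2*x - 3) <==> 3*z > -19
The weakest precondition is (z < 4*y - 17 ==> 2*z < 2*x - 3) <==> 3*z > -19.
Check whether ((z < -37 ==> 2*z < 2*x - 3) <==> 3*z > -19) && y == 3 implies it.
Countermodel: at the initial state x = -5, y = 3, z = -6, the precondition holds but the weakest precondition fails.
Answer: invalid


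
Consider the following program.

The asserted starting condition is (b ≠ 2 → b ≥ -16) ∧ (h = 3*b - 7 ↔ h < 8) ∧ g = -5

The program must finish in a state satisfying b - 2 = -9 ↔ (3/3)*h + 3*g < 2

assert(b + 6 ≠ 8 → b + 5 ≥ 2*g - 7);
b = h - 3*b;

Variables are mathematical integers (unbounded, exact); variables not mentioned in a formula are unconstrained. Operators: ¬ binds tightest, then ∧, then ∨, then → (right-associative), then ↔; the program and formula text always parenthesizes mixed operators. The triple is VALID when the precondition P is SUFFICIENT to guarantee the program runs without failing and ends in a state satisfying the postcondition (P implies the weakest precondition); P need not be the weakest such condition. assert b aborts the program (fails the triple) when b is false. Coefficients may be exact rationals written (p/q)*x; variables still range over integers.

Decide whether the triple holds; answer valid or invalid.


Working backward. After the program, the postcondition b - 2 = -9 ↔ (3/3)*h + 3*g < 2 must hold; in canonical form it is b = -7 ↔ 3*g + h < 2.
Before b := h - 3*b: h = 3*b - 7 ↔ 3*g + h < 2
Before assert b + 6 ≠ 8 → b + 5 ≥ 2*g - 7: (b ≠ 2 → b ≥ 2*g - 12) ∧ (h = 3*b - 7 ↔ 3*g + h < 2)
The weakest precondition is (b ≠ 2 → b ≥ 2*g - 12) ∧ (h = 3*b - 7 ↔ 3*g + h < 2).
Check whether (b ≠ 2 → b ≥ -16) ∧ (h = 3*b - 7 ↔ h < 8) ∧ g = -5 implies it.
Countermodel: at the initial state b = 2, g = -5, h = 8, the precondition holds but the weakest precondition fails.
Answer: invalid


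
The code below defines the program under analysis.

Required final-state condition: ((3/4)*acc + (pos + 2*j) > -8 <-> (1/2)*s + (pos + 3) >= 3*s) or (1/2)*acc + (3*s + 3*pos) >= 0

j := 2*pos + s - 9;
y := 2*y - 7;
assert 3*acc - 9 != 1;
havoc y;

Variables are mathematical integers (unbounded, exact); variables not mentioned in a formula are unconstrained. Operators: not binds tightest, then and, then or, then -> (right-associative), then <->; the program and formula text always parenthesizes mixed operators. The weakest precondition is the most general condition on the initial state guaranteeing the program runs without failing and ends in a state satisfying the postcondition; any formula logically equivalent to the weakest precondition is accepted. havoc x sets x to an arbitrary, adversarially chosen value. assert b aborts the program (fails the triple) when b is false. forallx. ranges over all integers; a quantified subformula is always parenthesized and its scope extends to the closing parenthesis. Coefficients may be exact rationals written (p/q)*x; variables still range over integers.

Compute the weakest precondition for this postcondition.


Working backward. After the program, the postcondition ((3/4)*acc + (pos + 2*j) > -8 <-> (1/2)*s + (pos + 3) >= 3*s) or (1/2)*acc + (3*s + 3*pos) >= 0 must hold; in canonical form it is ((3/4)*acc + 2*j + pos > -8 <-> pos >= (5/2)*s - 3) or (1/2)*acc + 3*pos + 3*s >= 0.
Before havoc y: ((3/4)*acc + 2*j + pos > -8 <-> pos >= (5/2)*s - 3) or (1/2)*acc + 3*pos + 3*s >= 0
Before assert 3*acc - 9 != 1: 3*acc != 10 and (((3/4)*acc + 2*j + pos > -8 <-> pos >= (5/2)*s - 3) or (1/2)*acc + 3*pos + 3*s >= 0)
Before y := 2*y - 7: 3*acc != 10 and (((3/4)*acc + 2*j + pos > -8 <-> pos >= (5/2)*s - 3) or (1/2)*acc + 3*pos + 3*s >= 0)
Before j := 2*pos + s - 9: 3*acc != 10 and (((3/4)*acc + 5*pos + 2*s > 10 <-> pos >= (5/2)*s - 3) or (1/2)*acc + 3*pos + 3*s >= 0)
Answer: WP = 3*acc != 10 and (((3/4)*acc + 5*pos + 2*s > 10 <-> pos >= (5/2)*s - 3) or (1/2)*acc + 3*pos + 3*s >= 0)


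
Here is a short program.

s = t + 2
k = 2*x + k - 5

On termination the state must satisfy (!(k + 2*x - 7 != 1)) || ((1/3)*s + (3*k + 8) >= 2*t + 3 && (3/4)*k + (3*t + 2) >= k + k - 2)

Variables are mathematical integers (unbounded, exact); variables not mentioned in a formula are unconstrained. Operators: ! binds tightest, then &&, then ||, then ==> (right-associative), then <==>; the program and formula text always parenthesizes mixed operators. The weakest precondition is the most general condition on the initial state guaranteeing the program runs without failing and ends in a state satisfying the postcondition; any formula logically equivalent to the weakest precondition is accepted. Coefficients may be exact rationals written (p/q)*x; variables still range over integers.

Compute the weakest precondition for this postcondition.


Working backward. After the program, the postcondition (!(k + 2*x - 7 != 1)) || ((1/3)*s + (3*k + 8) >= 2*t + 3 && (3/4)*k + (3*t + 2) >= k + k - 2) must hold; in canonical form it is (!(k + 2*x != 8)) || (3*k + (1/3)*s >= 2*t - 5 && 3*t >= (5/4)*k - 4).
Before k := 2*x + k - 5: (!(k + 4*x != 13)) || (3*k + (1/3)*s + 6*x >= 2*t + 10 && 3*t >= (5/4)*k + (5/2)*x - 41/4)
Before s := t + 2: (!(k + 4*x != 13)) || (3*k + 6*x >= (5/3)*t + 28/3 && 3*t >= (5/4)*k + (5/2)*x - 41/4)
Answer: WP = (!(k + 4*x != 13)) || (3*k + 6*x >= (5/3)*t + 28/3 && 3*t >= (5/4)*k + (5/2)*x - 41/4)


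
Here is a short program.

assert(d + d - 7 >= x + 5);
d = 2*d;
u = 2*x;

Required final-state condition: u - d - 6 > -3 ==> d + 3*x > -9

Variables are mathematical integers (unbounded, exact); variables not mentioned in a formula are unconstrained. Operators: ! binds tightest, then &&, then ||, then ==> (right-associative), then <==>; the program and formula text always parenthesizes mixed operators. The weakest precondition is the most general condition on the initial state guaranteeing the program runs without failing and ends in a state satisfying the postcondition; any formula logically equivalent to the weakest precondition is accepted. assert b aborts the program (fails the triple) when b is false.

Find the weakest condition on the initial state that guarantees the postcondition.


Working backward. After the program, the postcondition u - d - 6 > -3 ==> d + 3*x > -9 must hold; in canonical form it is u > d + 3 ==> d + 3*x > -9.
Before u := 2*x: 2*x > d + 3 ==> d + 3*x > -9
Before d := 2*d: 2*x > 2*d + 3 ==> 2*d + 3*x > -9
Before assert d + d - 7 >= x + 5: 2*d >= x + 12 && (2*x > 2*d + 3 ==> 2*d + 3*x > -9)
Answer: WP = 2*d >= x + 12 && (2*x > 2*d + 3 ==> 2*d + 3*x > -9)


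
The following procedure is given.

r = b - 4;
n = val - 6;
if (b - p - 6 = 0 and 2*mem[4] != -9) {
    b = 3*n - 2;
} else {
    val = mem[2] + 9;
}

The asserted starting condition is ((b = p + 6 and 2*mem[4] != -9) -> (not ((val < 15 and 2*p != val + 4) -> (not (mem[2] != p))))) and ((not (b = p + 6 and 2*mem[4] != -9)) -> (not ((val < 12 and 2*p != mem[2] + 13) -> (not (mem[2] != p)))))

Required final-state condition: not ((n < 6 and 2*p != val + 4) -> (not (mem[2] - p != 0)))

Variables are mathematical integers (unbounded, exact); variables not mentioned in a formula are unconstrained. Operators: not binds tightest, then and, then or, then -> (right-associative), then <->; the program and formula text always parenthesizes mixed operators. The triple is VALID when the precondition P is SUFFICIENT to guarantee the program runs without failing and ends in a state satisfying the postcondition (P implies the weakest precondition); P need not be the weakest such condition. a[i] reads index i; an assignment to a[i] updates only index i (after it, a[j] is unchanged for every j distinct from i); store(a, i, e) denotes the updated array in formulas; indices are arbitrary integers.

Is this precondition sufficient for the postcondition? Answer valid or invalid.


Working backward. After the program, the postcondition not ((n < 6 and 2*p != val + 4) -> (not (mem[2] - p != 0))) must hold; in canonical form it is not ((n < 6 and 2*p != val + 4) -> (not (mem[2] != p))).
Then branch requires not ((n < 6 and 2*p != val + 4) -> (not (mem[2] != p))); else branch requires not ((n < 6 and 2*p != mem[2] + 13) -> (not (mem[2] != p))).
Before the if: ((b = p + 6 and 2*mem[4] != -9) -> (not ((n < 6 and 2*p != val + 4) -> (not (mem[2] != p))))) and ((not (b = p + 6 and 2*mem[4] != -9)) -> (not ((n < 6 and 2*p != mem[2] + 13) -> (not (mem[2] != p)))))
Before n := val - 6: ((b = p + 6 and 2*mem[4] != -9) -> (not ((val < 12 and 2*p != val + 4) -> (not (mem[2] != p))))) and ((not (b = p + 6 and 2*mem[4] != -9)) -> (not ((val < 12 and 2*p != mem[2] + 13) -> (not (mem[2] != p)))))
Before r := b - 4: ((b = p + 6 and 2*mem[4] != -9) -> (not ((val < 12 and 2*p != val + 4) -> (not (mem[2] != p))))) and ((not (b = p + 6 and 2*mem[4] != -9)) -> (not ((val < 12 and 2*p != mem[2] + 13) -> (not (mem[2] != p)))))
The weakest precondition is ((b = p + 6 and 2*mem[4] != -9) -> (not ((val < 12 and 2*p != val + 4) -> (not (mem[2] != p))))) and ((not (b = p + 6 and 2*mem[4] != -9)) -> (not ((val < 12 and 2*p != mem[2] + 13) -> (not (mem[2] != p))))).
Check whether ((b = p + 6 and 2*mem[4] != -9) -> (not ((val < 15 and 2*p != val + 4) -> (not (mem[2] != p))))) and ((not (b = p + 6 and 2*mem[4] != -9)) -> (not ((val < 12 and 2*p != mem[2] + 13) -> (not (mem[2] != p))))) implies it.
Countermodel: at the initial state b = 0, mem = {[2] = -5, [4] = -5, elsewhere -5}, p = -6, val = 12, the precondition holds but the weakest precondition fails.
Answer: invalid


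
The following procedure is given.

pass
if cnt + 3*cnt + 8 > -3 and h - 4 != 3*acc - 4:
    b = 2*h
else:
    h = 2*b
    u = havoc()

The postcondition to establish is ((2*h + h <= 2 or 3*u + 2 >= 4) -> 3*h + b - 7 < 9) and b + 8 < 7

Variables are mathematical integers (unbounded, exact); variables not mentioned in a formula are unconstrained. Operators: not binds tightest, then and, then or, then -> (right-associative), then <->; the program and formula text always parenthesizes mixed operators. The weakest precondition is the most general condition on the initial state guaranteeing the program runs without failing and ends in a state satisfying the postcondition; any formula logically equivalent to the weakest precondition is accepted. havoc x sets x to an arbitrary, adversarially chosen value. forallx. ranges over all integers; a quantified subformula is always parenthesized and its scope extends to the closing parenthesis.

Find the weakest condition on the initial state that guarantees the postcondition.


Working backward. After the program, the postcondition ((2*h + h <= 2 or 3*u + 2 >= 4) -> 3*h + b - 7 < 9) and b + 8 < 7 must hold; in canonical form it is ((3*h <= 2 or 3*u >= 2) -> b + 3*h < 16) and b < -1.
Then branch requires ((3*h <= 2 or 3*u >= 2) -> 5*h < 16) and 2*h < -1; else branch requires forall u_1. (((6*b <= 2 or 3*u_1 >= 2) -> 7*b < 16) and b < -1).
Before the if: ((4*cnt > -11 and h != 3*acc) -> (((3*h <= 2 or 3*u >= 2) -> 5*h < 16) and 2*h < -1)) and ((not (4*cnt > -11 and h != 3*acc)) -> (forall u_1. (((6*b <= 2 or 3*u_1 >= 2) -> 7*b < 16) and b < -1)))
Before skip: ((4*cnt > -11 and h != 3*acc) -> (((3*h <= 2 or 3*u >= 2) -> 5*h < 16) and 2*h < -1)) and ((not (4*cnt > -11 and h != 3*acc)) -> (forall u_1. (((6*b <= 2 or 3*u_1 >= 2) -> 7*b < 16) and b < -1)))
Answer: WP = ((4*cnt > -11 and h != 3*acc) -> (((3*h <= 2 or 3*u >= 2) -> 5*h < 16) and 2*h < -1)) and ((not (4*cnt > -11 and h != 3*acc)) -> (forall u_1. (((6*b <= 2 or 3*u_1 >= 2) -> 7*b < 16) and b < -1)))


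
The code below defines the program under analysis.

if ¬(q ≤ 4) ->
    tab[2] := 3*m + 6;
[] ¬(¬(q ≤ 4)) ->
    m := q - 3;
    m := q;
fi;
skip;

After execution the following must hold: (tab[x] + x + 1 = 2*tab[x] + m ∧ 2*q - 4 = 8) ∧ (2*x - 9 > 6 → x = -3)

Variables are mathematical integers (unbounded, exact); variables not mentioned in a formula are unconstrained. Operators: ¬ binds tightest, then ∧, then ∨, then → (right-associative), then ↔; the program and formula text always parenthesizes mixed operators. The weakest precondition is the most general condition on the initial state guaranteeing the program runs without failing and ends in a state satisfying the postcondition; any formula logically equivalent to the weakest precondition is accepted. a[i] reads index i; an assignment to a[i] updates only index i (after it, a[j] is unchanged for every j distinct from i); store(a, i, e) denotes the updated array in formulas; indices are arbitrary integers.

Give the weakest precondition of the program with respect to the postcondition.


Working backward. After the program, the postcondition (tab[x] + x + 1 = 2*tab[x] + m ∧ 2*q - 4 = 8) ∧ (2*x - 9 > 6 → x = -3) must hold; in canonical form it is x = tab[x] + m - 1 ∧ 2*q = 12 ∧ (2*x > 15 → x = -3).
Before skip: x = tab[x] + m - 1 ∧ 2*q = 12 ∧ (2*x > 15 → x = -3)
Then branch requires x = store(tab, 2, 3*m + 6)[x] + m - 1 ∧ 2*q = 12 ∧ (2*x > 15 → x = -3); else branch requires x = tab[x] + q - 1 ∧ 2*q = 12 ∧ (2*x > 15 → x = -3).
Before the if: ((¬(q ≤ 4)) → (x = store(tab, 2, 3*m + 6)[x] + m - 1 ∧ 2*q = 12 ∧ (2*x > 15 → x = -3))) ∧ (q ≤ 4 → (x = tab[x] + q - 1 ∧ 2*q = 12 ∧ (2*x > 15 → x = -3)))
Answer: WP = ((¬(q ≤ 4)) → (x = store(tab, 2, 3*m + 6)[x] + m - 1 ∧ 2*q = 12 ∧ (2*x > 15 → x = -3))) ∧ (q ≤ 4 → (x = tab[x] + q - 1 ∧ 2*q = 12 ∧ (2*x > 15 → x = -3)))


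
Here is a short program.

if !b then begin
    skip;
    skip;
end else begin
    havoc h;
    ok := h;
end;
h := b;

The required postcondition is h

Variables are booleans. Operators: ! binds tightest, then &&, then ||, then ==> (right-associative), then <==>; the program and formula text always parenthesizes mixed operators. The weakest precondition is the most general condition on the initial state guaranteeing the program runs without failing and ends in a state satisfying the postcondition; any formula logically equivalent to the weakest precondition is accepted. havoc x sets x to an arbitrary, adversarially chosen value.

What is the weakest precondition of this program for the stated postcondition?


Working backward. After the program, h must hold.
Before h := b: b
Then branch requires b; else branch requires b.
Before the if: (!b) ==> b
Answer: WP = (!b) ==> b


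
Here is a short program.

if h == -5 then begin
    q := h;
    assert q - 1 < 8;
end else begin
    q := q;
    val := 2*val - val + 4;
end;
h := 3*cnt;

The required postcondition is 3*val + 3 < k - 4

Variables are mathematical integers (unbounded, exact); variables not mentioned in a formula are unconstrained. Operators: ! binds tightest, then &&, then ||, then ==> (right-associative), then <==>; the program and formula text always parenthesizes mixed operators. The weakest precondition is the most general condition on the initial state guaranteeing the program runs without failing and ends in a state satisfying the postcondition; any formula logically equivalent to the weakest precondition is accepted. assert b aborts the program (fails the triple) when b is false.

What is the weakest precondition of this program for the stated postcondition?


Working backward. After the program, the postcondition 3*val + 3 < k - 4 must hold; in canonical form it is 3*val < k - 7.
Before h := 3*cnt: 3*val < k - 7
Then branch requires h < 9 && 3*val < k - 7; else branch requires 3*val < k - 19.
Before the if: (h == -5 ==> (h < 9 && 3*val < k - 7)) && ((!(h == -5)) ==> 3*val < k - 19)
Answer: WP = (h == -5 ==> (h < 9 && 3*val < k - 7)) && ((!(h == -5)) ==> 3*val < k - 19)


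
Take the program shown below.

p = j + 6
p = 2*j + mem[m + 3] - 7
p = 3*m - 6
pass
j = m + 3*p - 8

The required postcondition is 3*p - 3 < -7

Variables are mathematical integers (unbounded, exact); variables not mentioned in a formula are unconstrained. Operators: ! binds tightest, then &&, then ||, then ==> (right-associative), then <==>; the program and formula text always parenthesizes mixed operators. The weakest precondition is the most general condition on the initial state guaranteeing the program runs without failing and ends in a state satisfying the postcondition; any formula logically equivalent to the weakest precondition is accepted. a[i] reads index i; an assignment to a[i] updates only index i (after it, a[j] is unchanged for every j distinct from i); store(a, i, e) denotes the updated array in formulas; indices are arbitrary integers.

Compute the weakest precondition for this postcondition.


Working backward. After the program, the postcondition 3*p - 3 < -7 must hold; in canonical form it is 3*p < -4.
Before j := m + 3*p - 8: 3*p < -4
Before skip: 3*p < -4
Before p := 3*m - 6: 9*m < 14
Before p := 2*j + mem[m + 3] - 7: 9*m < 14
Before p := j + 6: 9*m < 14
Answer: WP = 9*m < 14


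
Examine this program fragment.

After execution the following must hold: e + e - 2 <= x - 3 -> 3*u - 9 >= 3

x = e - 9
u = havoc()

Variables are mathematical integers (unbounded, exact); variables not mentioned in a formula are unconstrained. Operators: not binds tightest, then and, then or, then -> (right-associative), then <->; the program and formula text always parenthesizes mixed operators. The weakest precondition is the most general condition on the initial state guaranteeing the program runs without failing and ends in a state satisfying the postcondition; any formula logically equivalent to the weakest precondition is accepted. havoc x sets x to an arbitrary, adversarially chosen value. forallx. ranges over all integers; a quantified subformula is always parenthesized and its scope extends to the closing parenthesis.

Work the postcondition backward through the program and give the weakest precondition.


Working backward. After the program, the postcondition e + e - 2 <= x - 3 -> 3*u - 9 >= 3 must hold; in canonical form it is 2*e <= x - 1 -> 3*u >= 12.
Before havoc u: forall u_1. (2*e <= x - 1 -> 3*u_1 >= 12)
Before x := e - 9: forall u_1. (e <= -10 -> 3*u_1 >= 12)
Answer: WP = forall u_1. (e <= -10 -> 3*u_1 >= 12)


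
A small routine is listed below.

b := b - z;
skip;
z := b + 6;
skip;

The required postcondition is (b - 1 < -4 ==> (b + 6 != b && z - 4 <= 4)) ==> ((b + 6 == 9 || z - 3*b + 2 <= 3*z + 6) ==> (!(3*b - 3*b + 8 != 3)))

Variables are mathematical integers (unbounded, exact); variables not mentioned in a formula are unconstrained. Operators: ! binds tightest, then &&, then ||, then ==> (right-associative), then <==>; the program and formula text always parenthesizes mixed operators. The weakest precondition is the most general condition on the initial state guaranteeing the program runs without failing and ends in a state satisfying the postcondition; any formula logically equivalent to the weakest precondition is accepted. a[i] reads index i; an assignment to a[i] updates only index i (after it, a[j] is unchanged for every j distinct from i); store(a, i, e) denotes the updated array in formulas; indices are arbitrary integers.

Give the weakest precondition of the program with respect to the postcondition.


Working backward. After the program, the postcondition (b - 1 < -4 ==> (b + 6 != b && z - 4 <= 4)) ==> ((b + 6 == 9 || z - 3*b + 2 <= 3*z + 6) ==> (!(3*b - 3*b + 8 != 3))) must hold; in canonical form it is (b < -3 ==> z <= 8) ==> (!(b == 3 || 3*b + 2*z >= -4)).
Before skip: (b < -3 ==> z <= 8) ==> (!(b == 3 || 3*b + 2*z >= -4))
Before z := b + 6: (b < -3 ==> b <= 2) ==> (!(b == 3 || 5*b >= -16))
Before skip: (b < -3 ==> b <= 2) ==> (!(b == 3 || 5*b >= -16))
Before b := b - z: (b < z - 3 ==> b <= z + 2) ==> (!(b == z + 3 || 5*b >= 5*z - 16))
Answer: WP = (b < z - 3 ==> b <= z + 2) ==> (!(b == z + 3 || 5*b >= 5*z - 16))


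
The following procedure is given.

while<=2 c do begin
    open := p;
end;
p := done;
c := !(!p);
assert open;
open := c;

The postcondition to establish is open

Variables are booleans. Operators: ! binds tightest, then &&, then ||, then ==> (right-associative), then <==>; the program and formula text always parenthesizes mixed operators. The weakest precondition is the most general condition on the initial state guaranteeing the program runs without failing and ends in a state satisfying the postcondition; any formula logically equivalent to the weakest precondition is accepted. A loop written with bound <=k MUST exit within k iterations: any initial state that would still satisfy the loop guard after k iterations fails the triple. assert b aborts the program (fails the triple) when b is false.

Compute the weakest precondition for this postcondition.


Working backward. After the program, open must hold.
Before open := c: c
Before assert open: open && c
Before c := !(!p): open && p
Before p := done: open && done
Before the loop (bound <=2), unroll the exhaustion recursion (WP_0 = exit-now case; WP_j = one more guarded iteration, up to j = 2):
  WP_0: (!c) && open && done
  WP_1: (c ==> ((!c) && p && done)) && ((!c) ==> (open && done))
  WP_2: (c ==> ((c ==> ((!c) && p && done)) && ((!c) ==> (p && done)))) && ((!c) ==> (open && done))
So before the loop: (c ==> ((c ==> ((!c) && p && done)) && ((!c) ==> (p && done)))) && ((!c) ==> (open && done))
Answer: WP = (c ==> ((c ==> ((!c) && p && done)) && ((!c) ==> (p && done)))) && ((!c) ==> (open && done))


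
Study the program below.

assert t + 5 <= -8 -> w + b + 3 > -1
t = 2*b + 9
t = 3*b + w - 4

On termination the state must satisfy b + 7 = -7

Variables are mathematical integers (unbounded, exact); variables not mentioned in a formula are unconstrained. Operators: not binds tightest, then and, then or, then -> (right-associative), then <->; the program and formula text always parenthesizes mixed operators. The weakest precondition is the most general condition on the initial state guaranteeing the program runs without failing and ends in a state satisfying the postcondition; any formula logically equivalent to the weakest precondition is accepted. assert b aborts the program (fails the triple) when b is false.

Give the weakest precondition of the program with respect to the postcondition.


Working backward. After the program, the postcondition b + 7 = -7 must hold; in canonical form it is b = -14.
Before t := 3*b + w - 4: b = -14
Before t := 2*b + 9: b = -14
Before assert t + 5 <= -8 -> w + b + 3 > -1: (t <= -13 -> b + w > -4) and b = -14
Answer: WP = (t <= -13 -> b + w > -4) and b = -14


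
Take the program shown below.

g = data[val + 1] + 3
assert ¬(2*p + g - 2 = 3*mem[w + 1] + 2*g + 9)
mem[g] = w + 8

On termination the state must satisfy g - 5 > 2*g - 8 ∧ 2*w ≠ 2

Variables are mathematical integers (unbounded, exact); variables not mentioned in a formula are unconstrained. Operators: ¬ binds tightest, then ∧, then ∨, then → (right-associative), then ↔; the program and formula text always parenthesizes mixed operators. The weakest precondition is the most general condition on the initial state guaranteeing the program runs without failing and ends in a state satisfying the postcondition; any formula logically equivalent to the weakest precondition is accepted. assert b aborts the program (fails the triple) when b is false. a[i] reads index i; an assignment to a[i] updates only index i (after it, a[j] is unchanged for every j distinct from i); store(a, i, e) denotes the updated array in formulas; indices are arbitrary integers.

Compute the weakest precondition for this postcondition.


Working backward. After the program, the postcondition g - 5 > 2*g - 8 ∧ 2*w ≠ 2 must hold; in canonical form it is g < 3 ∧ 2*w ≠ 2.
Before mem[g] := w + 8: g < 3 ∧ 2*w ≠ 2
Before assert ¬(2*p + g - 2 = 3*mem[w + 1] + 2*g + 9): (¬(2*p = 3*mem[w + 1] + g + 11)) ∧ g < 3 ∧ 2*w ≠ 2
Before g := data[val + 1] + 3: (¬(2*p = data[val + 1] + 3*mem[w + 1] + 14)) ∧ data[val + 1] < 0 ∧ 2*w ≠ 2
Answer: WP = (¬(2*p = data[val + 1] + 3*mem[w + 1] + 14)) ∧ data[val + 1] < 0 ∧ 2*w ≠ 2


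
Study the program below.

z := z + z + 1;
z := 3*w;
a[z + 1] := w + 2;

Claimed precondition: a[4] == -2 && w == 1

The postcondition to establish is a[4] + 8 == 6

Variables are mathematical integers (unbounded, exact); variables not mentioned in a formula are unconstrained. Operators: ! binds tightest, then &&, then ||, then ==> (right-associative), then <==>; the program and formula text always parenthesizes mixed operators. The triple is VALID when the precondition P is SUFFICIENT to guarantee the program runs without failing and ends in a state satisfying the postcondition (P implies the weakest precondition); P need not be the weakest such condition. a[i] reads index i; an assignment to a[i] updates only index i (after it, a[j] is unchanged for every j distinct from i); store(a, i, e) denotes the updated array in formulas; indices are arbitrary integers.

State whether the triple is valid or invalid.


Working backward. After the program, the postcondition a[4] + 8 == 6 must hold; in canonical form it is a[4] == -2.
Before a[z + 1] := w + 2: store(a, z + 1, w + 2)[4] == -2
Before z := 3*w: store(a, 3*w + 1, w + 2)[4] == -2
Before z := z + z + 1: store(a, 3*w + 1, w + 2)[4] == -2
The weakest precondition is store(a, 3*w + 1, w + 2)[4] == -2.
Check whether a[4] == -2 && w == 1 implies it.
Countermodel: at the initial state a = {[4] = -2, elsewhere -2}, w = 1, the precondition holds but the weakest precondition fails.
Answer: invalid


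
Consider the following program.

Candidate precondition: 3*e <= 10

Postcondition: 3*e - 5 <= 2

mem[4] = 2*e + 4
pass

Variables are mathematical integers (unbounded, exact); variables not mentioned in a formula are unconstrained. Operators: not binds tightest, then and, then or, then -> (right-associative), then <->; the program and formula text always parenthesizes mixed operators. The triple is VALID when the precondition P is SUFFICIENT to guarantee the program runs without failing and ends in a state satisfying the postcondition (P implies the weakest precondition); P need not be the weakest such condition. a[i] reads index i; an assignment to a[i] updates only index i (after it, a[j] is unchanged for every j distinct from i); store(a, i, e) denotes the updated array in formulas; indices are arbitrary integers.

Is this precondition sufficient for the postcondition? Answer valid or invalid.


Working backward. After the program, the postcondition 3*e - 5 <= 2 must hold; in canonical form it is 3*e <= 7.
Before skip: 3*e <= 7
Before mem[4] := 2*e + 4: 3*e <= 7
The weakest precondition is 3*e <= 7.
Check whether 3*e <= 10 implies it.
Countermodel: at the initial state e = 3, the precondition holds but the weakest precondition fails.
Answer: invalid


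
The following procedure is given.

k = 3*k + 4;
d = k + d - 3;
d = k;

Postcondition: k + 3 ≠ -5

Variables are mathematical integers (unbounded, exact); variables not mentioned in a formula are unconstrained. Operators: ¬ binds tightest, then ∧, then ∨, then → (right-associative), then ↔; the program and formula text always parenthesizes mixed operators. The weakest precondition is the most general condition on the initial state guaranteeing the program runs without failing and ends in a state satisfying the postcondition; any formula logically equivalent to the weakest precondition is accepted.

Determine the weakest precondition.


Working backward. After the program, the postcondition k + 3 ≠ -5 must hold; in canonical form it is k ≠ -8.
Before d := k: k ≠ -8
Before d := k + d - 3: k ≠ -8
Before k := 3*k + 4: 3*k ≠ -12
Answer: WP = 3*k ≠ -12


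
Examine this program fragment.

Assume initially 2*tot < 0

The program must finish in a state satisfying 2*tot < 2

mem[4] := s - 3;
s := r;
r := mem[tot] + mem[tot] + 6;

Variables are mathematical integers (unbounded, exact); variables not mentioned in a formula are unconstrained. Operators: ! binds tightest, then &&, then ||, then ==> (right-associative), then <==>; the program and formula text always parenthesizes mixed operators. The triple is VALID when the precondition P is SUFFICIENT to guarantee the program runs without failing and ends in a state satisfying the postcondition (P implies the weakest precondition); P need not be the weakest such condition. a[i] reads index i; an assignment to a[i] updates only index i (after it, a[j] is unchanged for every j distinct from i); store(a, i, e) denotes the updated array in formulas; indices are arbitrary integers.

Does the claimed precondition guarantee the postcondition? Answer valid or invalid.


Working backward. After the program, 2*tot < 2 must hold.
Before r := mem[tot] + mem[tot] + 6: 2*tot < 2
Before s := r: 2*tot < 2
Before mem[4] := s - 3: 2*tot < 2
The weakest precondition is 2*tot < 2.
Check whether 2*tot < 0 implies it.
Every state satisfying the precondition satisfies the weakest precondition: the implication holds.
Answer: valid


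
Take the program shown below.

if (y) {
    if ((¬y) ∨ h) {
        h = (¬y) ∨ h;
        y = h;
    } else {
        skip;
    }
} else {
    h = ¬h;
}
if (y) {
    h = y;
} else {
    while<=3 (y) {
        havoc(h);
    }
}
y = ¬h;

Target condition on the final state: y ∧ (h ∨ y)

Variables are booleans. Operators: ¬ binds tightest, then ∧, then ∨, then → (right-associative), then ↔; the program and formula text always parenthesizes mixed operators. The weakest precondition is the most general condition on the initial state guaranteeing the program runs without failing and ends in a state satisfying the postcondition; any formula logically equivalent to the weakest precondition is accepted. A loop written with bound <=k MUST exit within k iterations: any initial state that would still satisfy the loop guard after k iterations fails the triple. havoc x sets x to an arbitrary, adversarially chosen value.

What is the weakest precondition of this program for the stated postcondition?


Working backward. After the program, y ∧ (h ∨ y) must hold.
Before y := ¬h: ¬h
Then branch requires ¬y; else branch requires (¬y) ∧ ((¬y) → (¬h)).
Before the if: (y → (¬y)) ∧ ((¬y) → ((¬y) ∧ ((¬y) → (¬h))))
Then branch requires (((¬y) ∨ h) → (((¬y) ∨ h) → (¬((¬y) ∨ h)))) ∧ ((¬((¬y) ∨ h)) → ((y → (¬y)) ∧ ((¬y) → ((¬y) ∧ ((¬y) → (¬h)))))); else branch requires (y → (¬y)) ∧ ((¬y) → ((¬y) ∧ ((¬y) → h))).
Before the if: (y → ((((¬y) ∨ h) → (((¬y) ∨ h) → (¬((¬y) ∨ h)))) ∧ ((¬((¬y) ∨ h)) → ((y → (¬y)) ∧ ((¬y) → ((¬y) ∧ ((¬y) → (¬h)))))))) ∧ ((¬y) → ((y → (¬y)) ∧ ((¬y) → ((¬y) ∧ ((¬y) → h)))))
Answer: WP = (y → ((((¬y) ∨ h) → (((¬y) ∨ h) → (¬((¬y) ∨ h)))) ∧ ((¬((¬y) ∨ h)) → ((y → (¬y)) ∧ ((¬y) → ((¬y) ∧ ((¬y) → (¬h)))))))) ∧ ((¬y) → ((y → (¬y)) ∧ ((¬y) → ((¬y) ∧ ((¬y) → h)))))


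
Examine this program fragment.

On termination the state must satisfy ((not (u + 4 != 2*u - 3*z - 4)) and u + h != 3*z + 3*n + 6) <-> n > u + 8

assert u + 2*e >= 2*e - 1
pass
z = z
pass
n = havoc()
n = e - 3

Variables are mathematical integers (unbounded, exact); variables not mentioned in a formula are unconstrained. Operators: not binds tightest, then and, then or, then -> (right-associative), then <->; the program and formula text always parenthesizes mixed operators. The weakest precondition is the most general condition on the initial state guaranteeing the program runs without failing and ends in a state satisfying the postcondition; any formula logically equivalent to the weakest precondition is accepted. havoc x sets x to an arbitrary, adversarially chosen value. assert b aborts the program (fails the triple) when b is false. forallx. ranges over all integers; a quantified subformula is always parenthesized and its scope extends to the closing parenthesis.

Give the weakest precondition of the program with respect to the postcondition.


Working backward. After the program, the postcondition ((not (u + 4 != 2*u - 3*z - 4)) and u + h != 3*z + 3*n + 6) <-> n > u + 8 must hold; in canonical form it is ((not (3*z != u - 8)) and h + u != 3*n + 3*z + 6) <-> n > u + 8.
Before n := e - 3: ((not (3*z != u - 8)) and h + u != 3*e + 3*z - 3) <-> e > u + 11
Before havoc n: ((not (3*z != u - 8)) and h + u != 3*e + 3*z - 3) <-> e > u + 11
Before skip: ((not (3*z != u - 8)) and h + u != 3*e + 3*z - 3) <-> e > u + 11
Before z := z: ((not (3*z != u - 8)) and h + u != 3*e + 3*z - 3) <-> e > u + 11
Before skip: ((not (3*z != u - 8)) and h + u != 3*e + 3*z - 3) <-> e > u + 11
Before assert u + 2*e >= 2*e - 1: u >= -1 and (((not (3*z != u - 8)) and h + u != 3*e + 3*z - 3) <-> e > u + 11)
Answer: WP = u >= -1 and (((not (3*z != u - 8)) and h + u != 3*e + 3*z - 3) <-> e > u + 11)


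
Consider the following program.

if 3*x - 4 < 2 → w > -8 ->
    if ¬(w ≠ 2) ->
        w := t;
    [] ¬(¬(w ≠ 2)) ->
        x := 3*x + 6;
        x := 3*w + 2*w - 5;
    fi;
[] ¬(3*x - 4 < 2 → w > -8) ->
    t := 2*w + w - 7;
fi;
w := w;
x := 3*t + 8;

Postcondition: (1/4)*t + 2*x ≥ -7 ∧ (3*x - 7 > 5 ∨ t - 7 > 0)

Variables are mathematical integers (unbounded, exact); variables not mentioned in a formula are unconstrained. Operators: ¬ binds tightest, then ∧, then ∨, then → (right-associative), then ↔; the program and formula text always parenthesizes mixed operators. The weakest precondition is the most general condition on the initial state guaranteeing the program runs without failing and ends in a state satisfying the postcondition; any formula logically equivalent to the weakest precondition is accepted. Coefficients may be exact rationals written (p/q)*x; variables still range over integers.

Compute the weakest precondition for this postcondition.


Working backward. After the program, the postcondition (1/4)*t + 2*x ≥ -7 ∧ (3*x - 7 > 5 ∨ t - 7 > 0) must hold; in canonical form it is (1/4)*t + 2*x ≥ -7 ∧ (3*x > 12 ∨ t > 7).
Before x := 3*t + 8: (25/4)*t ≥ -23 ∧ (9*t > -12 ∨ t > 7)
Before w := w: (25/4)*t ≥ -23 ∧ (9*t > -12 ∨ t > 7)
Then branch requires ((¬(w ≠ 2)) → ((25/4)*t ≥ -23 ∧ (9*t > -12 ∨ t > 7))) ∧ (w ≠ 2 → ((25/4)*t ≥ -23 ∧ (9*t > -12 ∨ t > 7))); else branch requires (75/4)*w ≥ 83/4 ∧ (27*w > 51 ∨ 3*w > 14).
Before the if: ((3*x < 6 → w > -8) → (((¬(w ≠ 2)) → ((25/4)*t ≥ -23 ∧ (9*t > -12 ∨ t > 7))) ∧ (w ≠ 2 → ((25/4)*t ≥ -23 ∧ (9*t > -12 ∨ t > 7))))) ∧ ((¬(3*x < 6 → w > -8)) → ((75/4)*w ≥ 83/4 ∧ (27*w > 51 ∨ 3*w > 14)))
Answer: WP = ((3*x < 6 → w > -8) → (((¬(w ≠ 2)) → ((25/4)*t ≥ -23 ∧ (9*t > -12 ∨ t > 7))) ∧ (w ≠ 2 → ((25/4)*t ≥ -23 ∧ (9*t > -12 ∨ t > 7))))) ∧ ((¬(3*x < 6 → w > -8)) → ((75/4)*w ≥ 83/4 ∧ (27*w > 51 ∨ 3*w > 14)))
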